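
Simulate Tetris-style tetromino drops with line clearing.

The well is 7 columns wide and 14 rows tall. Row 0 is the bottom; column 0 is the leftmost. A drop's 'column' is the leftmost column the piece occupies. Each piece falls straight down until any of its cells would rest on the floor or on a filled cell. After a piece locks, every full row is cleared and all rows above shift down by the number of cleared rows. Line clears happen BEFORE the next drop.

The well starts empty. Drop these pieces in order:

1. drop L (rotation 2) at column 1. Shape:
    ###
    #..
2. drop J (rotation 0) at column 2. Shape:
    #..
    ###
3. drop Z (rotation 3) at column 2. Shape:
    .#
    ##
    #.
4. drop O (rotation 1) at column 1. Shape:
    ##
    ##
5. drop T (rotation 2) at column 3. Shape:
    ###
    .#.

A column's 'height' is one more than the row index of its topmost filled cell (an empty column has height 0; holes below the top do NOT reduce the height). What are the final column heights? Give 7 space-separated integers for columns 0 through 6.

Drop 1: L rot2 at col 1 lands with bottom-row=0; cleared 0 line(s) (total 0); column heights now [0 2 2 2 0 0 0], max=2
Drop 2: J rot0 at col 2 lands with bottom-row=2; cleared 0 line(s) (total 0); column heights now [0 2 4 3 3 0 0], max=4
Drop 3: Z rot3 at col 2 lands with bottom-row=4; cleared 0 line(s) (total 0); column heights now [0 2 6 7 3 0 0], max=7
Drop 4: O rot1 at col 1 lands with bottom-row=6; cleared 0 line(s) (total 0); column heights now [0 8 8 7 3 0 0], max=8
Drop 5: T rot2 at col 3 lands with bottom-row=6; cleared 0 line(s) (total 0); column heights now [0 8 8 8 8 8 0], max=8

Answer: 0 8 8 8 8 8 0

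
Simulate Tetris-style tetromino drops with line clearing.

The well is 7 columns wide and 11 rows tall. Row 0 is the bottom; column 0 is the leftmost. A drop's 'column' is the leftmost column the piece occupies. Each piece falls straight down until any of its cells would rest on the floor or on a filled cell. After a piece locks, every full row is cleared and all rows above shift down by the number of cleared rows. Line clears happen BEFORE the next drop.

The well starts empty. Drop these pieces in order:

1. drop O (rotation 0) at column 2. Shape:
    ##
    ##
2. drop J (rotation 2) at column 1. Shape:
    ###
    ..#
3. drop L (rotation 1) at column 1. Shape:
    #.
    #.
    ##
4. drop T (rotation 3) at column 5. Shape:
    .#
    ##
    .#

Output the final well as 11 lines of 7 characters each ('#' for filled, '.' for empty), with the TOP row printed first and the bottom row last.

Drop 1: O rot0 at col 2 lands with bottom-row=0; cleared 0 line(s) (total 0); column heights now [0 0 2 2 0 0 0], max=2
Drop 2: J rot2 at col 1 lands with bottom-row=2; cleared 0 line(s) (total 0); column heights now [0 4 4 4 0 0 0], max=4
Drop 3: L rot1 at col 1 lands with bottom-row=4; cleared 0 line(s) (total 0); column heights now [0 7 5 4 0 0 0], max=7
Drop 4: T rot3 at col 5 lands with bottom-row=0; cleared 0 line(s) (total 0); column heights now [0 7 5 4 0 2 3], max=7

Answer: .......
.......
.......
.......
.#.....
.#.....
.##....
.###...
...#..#
..##.##
..##..#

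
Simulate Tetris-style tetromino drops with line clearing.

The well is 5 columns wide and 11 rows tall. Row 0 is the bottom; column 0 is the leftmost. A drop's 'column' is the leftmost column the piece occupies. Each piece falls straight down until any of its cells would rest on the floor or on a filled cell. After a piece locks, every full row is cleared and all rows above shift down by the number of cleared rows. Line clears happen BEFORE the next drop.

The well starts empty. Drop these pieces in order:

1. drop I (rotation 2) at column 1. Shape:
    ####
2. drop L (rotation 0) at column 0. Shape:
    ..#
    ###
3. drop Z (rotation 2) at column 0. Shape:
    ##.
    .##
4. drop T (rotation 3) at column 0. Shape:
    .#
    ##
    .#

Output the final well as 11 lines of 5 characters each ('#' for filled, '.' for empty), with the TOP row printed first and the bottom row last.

Answer: .....
.....
.....
.#...
##...
.#...
##...
.##..
..#..
###..
.####

Derivation:
Drop 1: I rot2 at col 1 lands with bottom-row=0; cleared 0 line(s) (total 0); column heights now [0 1 1 1 1], max=1
Drop 2: L rot0 at col 0 lands with bottom-row=1; cleared 0 line(s) (total 0); column heights now [2 2 3 1 1], max=3
Drop 3: Z rot2 at col 0 lands with bottom-row=3; cleared 0 line(s) (total 0); column heights now [5 5 4 1 1], max=5
Drop 4: T rot3 at col 0 lands with bottom-row=5; cleared 0 line(s) (total 0); column heights now [7 8 4 1 1], max=8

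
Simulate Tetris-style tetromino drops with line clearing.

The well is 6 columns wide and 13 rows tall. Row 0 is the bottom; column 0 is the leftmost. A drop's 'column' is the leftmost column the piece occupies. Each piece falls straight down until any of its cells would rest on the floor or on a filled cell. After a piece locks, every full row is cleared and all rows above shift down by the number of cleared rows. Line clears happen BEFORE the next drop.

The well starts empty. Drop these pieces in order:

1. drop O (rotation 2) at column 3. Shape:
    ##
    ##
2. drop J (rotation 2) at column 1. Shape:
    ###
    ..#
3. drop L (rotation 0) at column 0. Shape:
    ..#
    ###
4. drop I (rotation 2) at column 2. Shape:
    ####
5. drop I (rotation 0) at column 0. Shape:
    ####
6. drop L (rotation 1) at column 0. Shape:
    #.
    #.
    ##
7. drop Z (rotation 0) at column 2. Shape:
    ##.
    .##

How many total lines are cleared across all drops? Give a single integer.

Drop 1: O rot2 at col 3 lands with bottom-row=0; cleared 0 line(s) (total 0); column heights now [0 0 0 2 2 0], max=2
Drop 2: J rot2 at col 1 lands with bottom-row=2; cleared 0 line(s) (total 0); column heights now [0 4 4 4 2 0], max=4
Drop 3: L rot0 at col 0 lands with bottom-row=4; cleared 0 line(s) (total 0); column heights now [5 5 6 4 2 0], max=6
Drop 4: I rot2 at col 2 lands with bottom-row=6; cleared 0 line(s) (total 0); column heights now [5 5 7 7 7 7], max=7
Drop 5: I rot0 at col 0 lands with bottom-row=7; cleared 0 line(s) (total 0); column heights now [8 8 8 8 7 7], max=8
Drop 6: L rot1 at col 0 lands with bottom-row=8; cleared 0 line(s) (total 0); column heights now [11 9 8 8 7 7], max=11
Drop 7: Z rot0 at col 2 lands with bottom-row=8; cleared 0 line(s) (total 0); column heights now [11 9 10 10 9 7], max=11

Answer: 0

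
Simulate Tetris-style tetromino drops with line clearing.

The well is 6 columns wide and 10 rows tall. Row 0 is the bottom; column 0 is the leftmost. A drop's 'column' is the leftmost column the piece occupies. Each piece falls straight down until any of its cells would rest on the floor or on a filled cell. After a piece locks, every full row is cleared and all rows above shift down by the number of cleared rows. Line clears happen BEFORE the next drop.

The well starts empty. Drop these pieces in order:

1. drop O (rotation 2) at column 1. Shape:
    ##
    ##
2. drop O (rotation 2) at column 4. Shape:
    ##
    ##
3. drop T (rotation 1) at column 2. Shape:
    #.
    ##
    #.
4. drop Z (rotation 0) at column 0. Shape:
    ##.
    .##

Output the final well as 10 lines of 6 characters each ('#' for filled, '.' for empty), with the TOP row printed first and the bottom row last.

Drop 1: O rot2 at col 1 lands with bottom-row=0; cleared 0 line(s) (total 0); column heights now [0 2 2 0 0 0], max=2
Drop 2: O rot2 at col 4 lands with bottom-row=0; cleared 0 line(s) (total 0); column heights now [0 2 2 0 2 2], max=2
Drop 3: T rot1 at col 2 lands with bottom-row=2; cleared 0 line(s) (total 0); column heights now [0 2 5 4 2 2], max=5
Drop 4: Z rot0 at col 0 lands with bottom-row=5; cleared 0 line(s) (total 0); column heights now [7 7 6 4 2 2], max=7

Answer: ......
......
......
##....
.##...
..#...
..##..
..#...
.##.##
.##.##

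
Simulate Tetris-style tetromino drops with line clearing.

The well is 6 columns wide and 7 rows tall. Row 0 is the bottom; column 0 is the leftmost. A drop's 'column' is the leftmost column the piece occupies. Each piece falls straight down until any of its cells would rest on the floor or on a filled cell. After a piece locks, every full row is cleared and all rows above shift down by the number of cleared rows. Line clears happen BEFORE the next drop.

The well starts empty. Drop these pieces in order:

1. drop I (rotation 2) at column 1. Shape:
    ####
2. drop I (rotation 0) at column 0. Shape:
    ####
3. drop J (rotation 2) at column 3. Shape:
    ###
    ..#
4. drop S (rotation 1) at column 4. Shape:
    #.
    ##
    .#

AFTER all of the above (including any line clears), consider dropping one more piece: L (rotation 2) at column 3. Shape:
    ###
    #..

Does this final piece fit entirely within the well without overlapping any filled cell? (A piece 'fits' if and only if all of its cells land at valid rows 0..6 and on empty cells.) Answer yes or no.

Answer: yes

Derivation:
Drop 1: I rot2 at col 1 lands with bottom-row=0; cleared 0 line(s) (total 0); column heights now [0 1 1 1 1 0], max=1
Drop 2: I rot0 at col 0 lands with bottom-row=1; cleared 0 line(s) (total 0); column heights now [2 2 2 2 1 0], max=2
Drop 3: J rot2 at col 3 lands with bottom-row=1; cleared 0 line(s) (total 0); column heights now [2 2 2 3 3 3], max=3
Drop 4: S rot1 at col 4 lands with bottom-row=3; cleared 0 line(s) (total 0); column heights now [2 2 2 3 6 5], max=6
Test piece L rot2 at col 3 (width 3): heights before test = [2 2 2 3 6 5]; fits = True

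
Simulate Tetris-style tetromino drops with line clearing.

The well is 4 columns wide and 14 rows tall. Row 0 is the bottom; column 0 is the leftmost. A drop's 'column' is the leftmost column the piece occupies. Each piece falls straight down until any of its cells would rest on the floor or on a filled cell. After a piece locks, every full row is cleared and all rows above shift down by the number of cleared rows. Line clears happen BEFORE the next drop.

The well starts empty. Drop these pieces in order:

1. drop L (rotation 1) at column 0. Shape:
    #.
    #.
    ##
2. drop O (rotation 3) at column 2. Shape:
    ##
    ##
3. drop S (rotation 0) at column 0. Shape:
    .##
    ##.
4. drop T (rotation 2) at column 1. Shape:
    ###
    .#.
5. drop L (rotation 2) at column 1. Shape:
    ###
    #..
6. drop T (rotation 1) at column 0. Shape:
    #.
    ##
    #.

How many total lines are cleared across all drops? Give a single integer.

Answer: 2

Derivation:
Drop 1: L rot1 at col 0 lands with bottom-row=0; cleared 0 line(s) (total 0); column heights now [3 1 0 0], max=3
Drop 2: O rot3 at col 2 lands with bottom-row=0; cleared 1 line(s) (total 1); column heights now [2 0 1 1], max=2
Drop 3: S rot0 at col 0 lands with bottom-row=2; cleared 0 line(s) (total 1); column heights now [3 4 4 1], max=4
Drop 4: T rot2 at col 1 lands with bottom-row=4; cleared 0 line(s) (total 1); column heights now [3 6 6 6], max=6
Drop 5: L rot2 at col 1 lands with bottom-row=6; cleared 0 line(s) (total 1); column heights now [3 8 8 8], max=8
Drop 6: T rot1 at col 0 lands with bottom-row=7; cleared 1 line(s) (total 2); column heights now [9 8 6 6], max=9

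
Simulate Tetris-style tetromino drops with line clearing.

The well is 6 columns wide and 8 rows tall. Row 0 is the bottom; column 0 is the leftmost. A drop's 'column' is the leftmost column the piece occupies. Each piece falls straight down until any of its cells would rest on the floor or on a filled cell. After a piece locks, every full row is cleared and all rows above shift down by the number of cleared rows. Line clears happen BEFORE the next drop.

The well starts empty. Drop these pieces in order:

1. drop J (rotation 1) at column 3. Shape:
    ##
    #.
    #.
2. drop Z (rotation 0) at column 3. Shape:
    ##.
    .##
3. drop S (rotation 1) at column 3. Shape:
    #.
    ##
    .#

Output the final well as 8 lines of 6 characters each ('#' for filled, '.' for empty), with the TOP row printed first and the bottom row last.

Drop 1: J rot1 at col 3 lands with bottom-row=0; cleared 0 line(s) (total 0); column heights now [0 0 0 3 3 0], max=3
Drop 2: Z rot0 at col 3 lands with bottom-row=3; cleared 0 line(s) (total 0); column heights now [0 0 0 5 5 4], max=5
Drop 3: S rot1 at col 3 lands with bottom-row=5; cleared 0 line(s) (total 0); column heights now [0 0 0 8 7 4], max=8

Answer: ...#..
...##.
....#.
...##.
....##
...##.
...#..
...#..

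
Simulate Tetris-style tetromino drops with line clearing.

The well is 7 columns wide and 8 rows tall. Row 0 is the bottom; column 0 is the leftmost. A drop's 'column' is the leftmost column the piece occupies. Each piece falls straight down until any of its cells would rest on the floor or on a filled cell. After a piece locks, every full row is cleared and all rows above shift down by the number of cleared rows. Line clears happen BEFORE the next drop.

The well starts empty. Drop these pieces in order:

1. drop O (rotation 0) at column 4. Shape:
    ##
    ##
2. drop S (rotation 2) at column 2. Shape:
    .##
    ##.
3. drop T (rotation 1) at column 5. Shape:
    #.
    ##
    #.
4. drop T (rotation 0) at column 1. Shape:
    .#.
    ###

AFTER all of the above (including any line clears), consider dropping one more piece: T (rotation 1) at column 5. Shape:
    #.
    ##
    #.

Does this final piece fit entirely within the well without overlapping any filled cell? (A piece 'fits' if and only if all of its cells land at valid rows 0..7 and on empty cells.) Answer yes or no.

Drop 1: O rot0 at col 4 lands with bottom-row=0; cleared 0 line(s) (total 0); column heights now [0 0 0 0 2 2 0], max=2
Drop 2: S rot2 at col 2 lands with bottom-row=1; cleared 0 line(s) (total 0); column heights now [0 0 2 3 3 2 0], max=3
Drop 3: T rot1 at col 5 lands with bottom-row=2; cleared 0 line(s) (total 0); column heights now [0 0 2 3 3 5 4], max=5
Drop 4: T rot0 at col 1 lands with bottom-row=3; cleared 0 line(s) (total 0); column heights now [0 4 5 4 3 5 4], max=5
Test piece T rot1 at col 5 (width 2): heights before test = [0 4 5 4 3 5 4]; fits = True

Answer: yes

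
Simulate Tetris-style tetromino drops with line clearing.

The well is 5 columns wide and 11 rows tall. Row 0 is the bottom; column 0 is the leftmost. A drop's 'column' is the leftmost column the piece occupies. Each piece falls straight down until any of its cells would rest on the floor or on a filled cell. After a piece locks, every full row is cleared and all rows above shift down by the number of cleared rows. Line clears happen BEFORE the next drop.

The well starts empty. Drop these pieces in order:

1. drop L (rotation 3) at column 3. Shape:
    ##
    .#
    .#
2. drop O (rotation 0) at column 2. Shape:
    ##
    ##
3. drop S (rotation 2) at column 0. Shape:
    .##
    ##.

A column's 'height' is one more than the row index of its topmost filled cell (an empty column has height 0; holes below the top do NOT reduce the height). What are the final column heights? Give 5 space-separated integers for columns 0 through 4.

Drop 1: L rot3 at col 3 lands with bottom-row=0; cleared 0 line(s) (total 0); column heights now [0 0 0 3 3], max=3
Drop 2: O rot0 at col 2 lands with bottom-row=3; cleared 0 line(s) (total 0); column heights now [0 0 5 5 3], max=5
Drop 3: S rot2 at col 0 lands with bottom-row=4; cleared 0 line(s) (total 0); column heights now [5 6 6 5 3], max=6

Answer: 5 6 6 5 3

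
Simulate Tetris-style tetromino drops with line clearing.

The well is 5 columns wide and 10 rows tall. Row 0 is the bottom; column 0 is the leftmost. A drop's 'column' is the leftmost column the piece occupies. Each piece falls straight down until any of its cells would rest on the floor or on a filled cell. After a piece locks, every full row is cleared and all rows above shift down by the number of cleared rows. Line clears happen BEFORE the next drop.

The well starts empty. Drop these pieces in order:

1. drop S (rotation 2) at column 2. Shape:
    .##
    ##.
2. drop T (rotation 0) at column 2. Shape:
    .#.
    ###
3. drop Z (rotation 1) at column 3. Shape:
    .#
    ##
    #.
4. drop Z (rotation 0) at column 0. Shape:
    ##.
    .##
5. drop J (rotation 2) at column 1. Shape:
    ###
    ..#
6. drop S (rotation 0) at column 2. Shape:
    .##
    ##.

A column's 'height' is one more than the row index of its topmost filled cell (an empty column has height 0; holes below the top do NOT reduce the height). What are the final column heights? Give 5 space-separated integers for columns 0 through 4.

Drop 1: S rot2 at col 2 lands with bottom-row=0; cleared 0 line(s) (total 0); column heights now [0 0 1 2 2], max=2
Drop 2: T rot0 at col 2 lands with bottom-row=2; cleared 0 line(s) (total 0); column heights now [0 0 3 4 3], max=4
Drop 3: Z rot1 at col 3 lands with bottom-row=4; cleared 0 line(s) (total 0); column heights now [0 0 3 6 7], max=7
Drop 4: Z rot0 at col 0 lands with bottom-row=3; cleared 0 line(s) (total 0); column heights now [5 5 4 6 7], max=7
Drop 5: J rot2 at col 1 lands with bottom-row=6; cleared 0 line(s) (total 0); column heights now [5 8 8 8 7], max=8
Drop 6: S rot0 at col 2 lands with bottom-row=8; cleared 0 line(s) (total 0); column heights now [5 8 9 10 10], max=10

Answer: 5 8 9 10 10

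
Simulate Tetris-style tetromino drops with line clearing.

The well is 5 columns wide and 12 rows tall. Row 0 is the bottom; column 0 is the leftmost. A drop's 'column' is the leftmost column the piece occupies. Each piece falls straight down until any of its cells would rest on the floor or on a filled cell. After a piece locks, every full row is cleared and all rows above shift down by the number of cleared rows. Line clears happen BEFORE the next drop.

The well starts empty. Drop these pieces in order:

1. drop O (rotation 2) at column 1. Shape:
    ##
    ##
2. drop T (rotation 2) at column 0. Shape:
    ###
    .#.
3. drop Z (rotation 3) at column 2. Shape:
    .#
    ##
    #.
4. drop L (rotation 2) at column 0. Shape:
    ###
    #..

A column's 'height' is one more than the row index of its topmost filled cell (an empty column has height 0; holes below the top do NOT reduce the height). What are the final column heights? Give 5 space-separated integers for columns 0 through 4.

Drop 1: O rot2 at col 1 lands with bottom-row=0; cleared 0 line(s) (total 0); column heights now [0 2 2 0 0], max=2
Drop 2: T rot2 at col 0 lands with bottom-row=2; cleared 0 line(s) (total 0); column heights now [4 4 4 0 0], max=4
Drop 3: Z rot3 at col 2 lands with bottom-row=4; cleared 0 line(s) (total 0); column heights now [4 4 6 7 0], max=7
Drop 4: L rot2 at col 0 lands with bottom-row=5; cleared 0 line(s) (total 0); column heights now [7 7 7 7 0], max=7

Answer: 7 7 7 7 0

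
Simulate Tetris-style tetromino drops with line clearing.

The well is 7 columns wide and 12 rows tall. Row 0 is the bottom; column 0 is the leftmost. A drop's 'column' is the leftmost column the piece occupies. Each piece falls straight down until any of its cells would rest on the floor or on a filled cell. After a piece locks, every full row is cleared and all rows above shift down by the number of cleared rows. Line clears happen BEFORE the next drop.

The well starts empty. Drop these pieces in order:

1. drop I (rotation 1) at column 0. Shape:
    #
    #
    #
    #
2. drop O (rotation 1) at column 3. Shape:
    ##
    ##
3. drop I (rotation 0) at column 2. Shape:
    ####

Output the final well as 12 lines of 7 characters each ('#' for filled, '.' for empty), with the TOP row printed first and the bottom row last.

Answer: .......
.......
.......
.......
.......
.......
.......
.......
#......
#.####.
#..##..
#..##..

Derivation:
Drop 1: I rot1 at col 0 lands with bottom-row=0; cleared 0 line(s) (total 0); column heights now [4 0 0 0 0 0 0], max=4
Drop 2: O rot1 at col 3 lands with bottom-row=0; cleared 0 line(s) (total 0); column heights now [4 0 0 2 2 0 0], max=4
Drop 3: I rot0 at col 2 lands with bottom-row=2; cleared 0 line(s) (total 0); column heights now [4 0 3 3 3 3 0], max=4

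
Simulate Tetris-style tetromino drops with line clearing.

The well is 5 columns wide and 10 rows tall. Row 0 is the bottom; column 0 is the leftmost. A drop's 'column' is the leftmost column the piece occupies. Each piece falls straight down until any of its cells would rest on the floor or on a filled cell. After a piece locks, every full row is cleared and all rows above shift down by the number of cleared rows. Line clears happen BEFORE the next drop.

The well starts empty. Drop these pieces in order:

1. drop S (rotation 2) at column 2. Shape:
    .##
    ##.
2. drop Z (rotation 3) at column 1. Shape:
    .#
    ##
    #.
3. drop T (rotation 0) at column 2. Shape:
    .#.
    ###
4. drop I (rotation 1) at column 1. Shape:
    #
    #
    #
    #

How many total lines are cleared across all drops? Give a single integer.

Drop 1: S rot2 at col 2 lands with bottom-row=0; cleared 0 line(s) (total 0); column heights now [0 0 1 2 2], max=2
Drop 2: Z rot3 at col 1 lands with bottom-row=0; cleared 0 line(s) (total 0); column heights now [0 2 3 2 2], max=3
Drop 3: T rot0 at col 2 lands with bottom-row=3; cleared 0 line(s) (total 0); column heights now [0 2 4 5 4], max=5
Drop 4: I rot1 at col 1 lands with bottom-row=2; cleared 0 line(s) (total 0); column heights now [0 6 4 5 4], max=6

Answer: 0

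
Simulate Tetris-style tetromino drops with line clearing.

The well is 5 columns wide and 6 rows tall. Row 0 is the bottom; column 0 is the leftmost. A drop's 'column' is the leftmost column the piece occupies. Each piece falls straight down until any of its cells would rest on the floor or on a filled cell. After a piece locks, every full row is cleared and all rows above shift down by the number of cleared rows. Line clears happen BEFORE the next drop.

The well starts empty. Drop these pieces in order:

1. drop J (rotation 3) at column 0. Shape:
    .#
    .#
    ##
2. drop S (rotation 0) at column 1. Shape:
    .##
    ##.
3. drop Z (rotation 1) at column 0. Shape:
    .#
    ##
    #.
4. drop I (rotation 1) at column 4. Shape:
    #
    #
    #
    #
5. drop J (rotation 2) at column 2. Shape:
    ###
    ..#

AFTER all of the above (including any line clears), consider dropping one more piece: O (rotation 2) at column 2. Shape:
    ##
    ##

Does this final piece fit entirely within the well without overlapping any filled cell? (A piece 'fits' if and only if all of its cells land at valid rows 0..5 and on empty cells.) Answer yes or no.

Answer: no

Derivation:
Drop 1: J rot3 at col 0 lands with bottom-row=0; cleared 0 line(s) (total 0); column heights now [1 3 0 0 0], max=3
Drop 2: S rot0 at col 1 lands with bottom-row=3; cleared 0 line(s) (total 0); column heights now [1 4 5 5 0], max=5
Drop 3: Z rot1 at col 0 lands with bottom-row=3; cleared 0 line(s) (total 0); column heights now [5 6 5 5 0], max=6
Drop 4: I rot1 at col 4 lands with bottom-row=0; cleared 0 line(s) (total 0); column heights now [5 6 5 5 4], max=6
Drop 5: J rot2 at col 2 lands with bottom-row=4; cleared 1 line(s) (total 1); column heights now [4 5 5 5 5], max=5
Test piece O rot2 at col 2 (width 2): heights before test = [4 5 5 5 5]; fits = False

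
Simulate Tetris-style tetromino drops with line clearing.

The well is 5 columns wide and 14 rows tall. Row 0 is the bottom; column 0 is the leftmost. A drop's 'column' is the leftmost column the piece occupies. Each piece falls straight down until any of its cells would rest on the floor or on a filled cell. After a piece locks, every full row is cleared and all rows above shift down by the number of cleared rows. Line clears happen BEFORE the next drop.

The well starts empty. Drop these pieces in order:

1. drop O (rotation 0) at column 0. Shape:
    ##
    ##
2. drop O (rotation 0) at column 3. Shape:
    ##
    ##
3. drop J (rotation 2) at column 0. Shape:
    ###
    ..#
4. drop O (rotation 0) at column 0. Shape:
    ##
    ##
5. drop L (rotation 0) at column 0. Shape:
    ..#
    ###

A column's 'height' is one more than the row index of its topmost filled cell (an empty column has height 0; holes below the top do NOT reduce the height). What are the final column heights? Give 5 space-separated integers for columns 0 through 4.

Drop 1: O rot0 at col 0 lands with bottom-row=0; cleared 0 line(s) (total 0); column heights now [2 2 0 0 0], max=2
Drop 2: O rot0 at col 3 lands with bottom-row=0; cleared 0 line(s) (total 0); column heights now [2 2 0 2 2], max=2
Drop 3: J rot2 at col 0 lands with bottom-row=1; cleared 1 line(s) (total 1); column heights now [2 2 2 1 1], max=2
Drop 4: O rot0 at col 0 lands with bottom-row=2; cleared 0 line(s) (total 1); column heights now [4 4 2 1 1], max=4
Drop 5: L rot0 at col 0 lands with bottom-row=4; cleared 0 line(s) (total 1); column heights now [5 5 6 1 1], max=6

Answer: 5 5 6 1 1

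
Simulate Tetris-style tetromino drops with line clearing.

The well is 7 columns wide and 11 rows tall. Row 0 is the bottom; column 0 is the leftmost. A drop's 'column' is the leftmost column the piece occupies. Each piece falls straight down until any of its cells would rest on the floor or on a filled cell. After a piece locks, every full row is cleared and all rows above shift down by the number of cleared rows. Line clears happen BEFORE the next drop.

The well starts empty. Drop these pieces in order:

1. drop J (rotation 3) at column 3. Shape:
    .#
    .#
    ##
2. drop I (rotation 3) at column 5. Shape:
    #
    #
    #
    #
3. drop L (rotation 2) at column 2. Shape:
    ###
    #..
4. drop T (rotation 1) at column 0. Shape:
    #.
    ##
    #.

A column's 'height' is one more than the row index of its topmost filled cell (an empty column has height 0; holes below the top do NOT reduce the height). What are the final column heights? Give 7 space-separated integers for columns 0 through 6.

Drop 1: J rot3 at col 3 lands with bottom-row=0; cleared 0 line(s) (total 0); column heights now [0 0 0 1 3 0 0], max=3
Drop 2: I rot3 at col 5 lands with bottom-row=0; cleared 0 line(s) (total 0); column heights now [0 0 0 1 3 4 0], max=4
Drop 3: L rot2 at col 2 lands with bottom-row=2; cleared 0 line(s) (total 0); column heights now [0 0 4 4 4 4 0], max=4
Drop 4: T rot1 at col 0 lands with bottom-row=0; cleared 0 line(s) (total 0); column heights now [3 2 4 4 4 4 0], max=4

Answer: 3 2 4 4 4 4 0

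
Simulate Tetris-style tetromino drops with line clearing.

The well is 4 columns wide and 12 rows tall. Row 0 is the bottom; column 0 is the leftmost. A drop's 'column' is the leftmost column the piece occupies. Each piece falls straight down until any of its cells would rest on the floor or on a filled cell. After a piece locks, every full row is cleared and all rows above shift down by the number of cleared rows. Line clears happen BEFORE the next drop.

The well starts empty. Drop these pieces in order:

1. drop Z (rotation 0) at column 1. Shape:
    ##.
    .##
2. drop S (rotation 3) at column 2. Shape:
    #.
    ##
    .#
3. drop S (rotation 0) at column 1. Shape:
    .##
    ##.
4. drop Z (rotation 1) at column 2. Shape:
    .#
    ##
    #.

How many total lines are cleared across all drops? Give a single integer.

Answer: 0

Derivation:
Drop 1: Z rot0 at col 1 lands with bottom-row=0; cleared 0 line(s) (total 0); column heights now [0 2 2 1], max=2
Drop 2: S rot3 at col 2 lands with bottom-row=1; cleared 0 line(s) (total 0); column heights now [0 2 4 3], max=4
Drop 3: S rot0 at col 1 lands with bottom-row=4; cleared 0 line(s) (total 0); column heights now [0 5 6 6], max=6
Drop 4: Z rot1 at col 2 lands with bottom-row=6; cleared 0 line(s) (total 0); column heights now [0 5 8 9], max=9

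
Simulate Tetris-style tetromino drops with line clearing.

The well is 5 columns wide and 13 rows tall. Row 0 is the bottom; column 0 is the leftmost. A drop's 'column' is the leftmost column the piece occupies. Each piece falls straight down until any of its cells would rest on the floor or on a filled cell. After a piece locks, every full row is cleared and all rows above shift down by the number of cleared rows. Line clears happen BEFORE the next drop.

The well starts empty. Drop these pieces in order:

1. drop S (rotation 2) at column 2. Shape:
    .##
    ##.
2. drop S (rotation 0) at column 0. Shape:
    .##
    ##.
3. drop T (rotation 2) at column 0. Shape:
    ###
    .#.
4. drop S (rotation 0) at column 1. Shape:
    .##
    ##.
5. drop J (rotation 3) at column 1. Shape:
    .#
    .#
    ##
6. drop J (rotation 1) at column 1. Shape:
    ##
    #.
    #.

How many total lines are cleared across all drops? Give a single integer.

Answer: 0

Derivation:
Drop 1: S rot2 at col 2 lands with bottom-row=0; cleared 0 line(s) (total 0); column heights now [0 0 1 2 2], max=2
Drop 2: S rot0 at col 0 lands with bottom-row=0; cleared 0 line(s) (total 0); column heights now [1 2 2 2 2], max=2
Drop 3: T rot2 at col 0 lands with bottom-row=2; cleared 0 line(s) (total 0); column heights now [4 4 4 2 2], max=4
Drop 4: S rot0 at col 1 lands with bottom-row=4; cleared 0 line(s) (total 0); column heights now [4 5 6 6 2], max=6
Drop 5: J rot3 at col 1 lands with bottom-row=6; cleared 0 line(s) (total 0); column heights now [4 7 9 6 2], max=9
Drop 6: J rot1 at col 1 lands with bottom-row=7; cleared 0 line(s) (total 0); column heights now [4 10 10 6 2], max=10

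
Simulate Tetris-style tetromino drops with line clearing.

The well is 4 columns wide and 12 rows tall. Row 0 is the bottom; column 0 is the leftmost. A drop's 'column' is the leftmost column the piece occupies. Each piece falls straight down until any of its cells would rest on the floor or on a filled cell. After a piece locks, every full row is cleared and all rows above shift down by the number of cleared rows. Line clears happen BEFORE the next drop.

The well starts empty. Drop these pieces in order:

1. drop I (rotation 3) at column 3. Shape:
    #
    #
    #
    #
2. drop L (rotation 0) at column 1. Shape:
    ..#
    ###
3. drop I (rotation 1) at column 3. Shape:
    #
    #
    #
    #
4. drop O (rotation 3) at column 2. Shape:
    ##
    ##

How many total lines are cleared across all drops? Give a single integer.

Drop 1: I rot3 at col 3 lands with bottom-row=0; cleared 0 line(s) (total 0); column heights now [0 0 0 4], max=4
Drop 2: L rot0 at col 1 lands with bottom-row=4; cleared 0 line(s) (total 0); column heights now [0 5 5 6], max=6
Drop 3: I rot1 at col 3 lands with bottom-row=6; cleared 0 line(s) (total 0); column heights now [0 5 5 10], max=10
Drop 4: O rot3 at col 2 lands with bottom-row=10; cleared 0 line(s) (total 0); column heights now [0 5 12 12], max=12

Answer: 0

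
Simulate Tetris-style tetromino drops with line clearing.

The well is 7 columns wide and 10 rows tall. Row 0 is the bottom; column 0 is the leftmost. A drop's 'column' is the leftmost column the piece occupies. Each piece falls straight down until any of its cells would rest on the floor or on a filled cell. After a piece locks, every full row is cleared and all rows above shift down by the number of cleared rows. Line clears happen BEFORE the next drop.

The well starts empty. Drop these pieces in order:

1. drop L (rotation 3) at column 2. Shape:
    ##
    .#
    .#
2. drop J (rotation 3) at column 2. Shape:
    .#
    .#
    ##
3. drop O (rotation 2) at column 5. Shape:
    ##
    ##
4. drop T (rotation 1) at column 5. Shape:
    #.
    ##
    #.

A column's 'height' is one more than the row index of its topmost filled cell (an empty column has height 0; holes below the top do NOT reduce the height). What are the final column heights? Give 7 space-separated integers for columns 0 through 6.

Drop 1: L rot3 at col 2 lands with bottom-row=0; cleared 0 line(s) (total 0); column heights now [0 0 3 3 0 0 0], max=3
Drop 2: J rot3 at col 2 lands with bottom-row=3; cleared 0 line(s) (total 0); column heights now [0 0 4 6 0 0 0], max=6
Drop 3: O rot2 at col 5 lands with bottom-row=0; cleared 0 line(s) (total 0); column heights now [0 0 4 6 0 2 2], max=6
Drop 4: T rot1 at col 5 lands with bottom-row=2; cleared 0 line(s) (total 0); column heights now [0 0 4 6 0 5 4], max=6

Answer: 0 0 4 6 0 5 4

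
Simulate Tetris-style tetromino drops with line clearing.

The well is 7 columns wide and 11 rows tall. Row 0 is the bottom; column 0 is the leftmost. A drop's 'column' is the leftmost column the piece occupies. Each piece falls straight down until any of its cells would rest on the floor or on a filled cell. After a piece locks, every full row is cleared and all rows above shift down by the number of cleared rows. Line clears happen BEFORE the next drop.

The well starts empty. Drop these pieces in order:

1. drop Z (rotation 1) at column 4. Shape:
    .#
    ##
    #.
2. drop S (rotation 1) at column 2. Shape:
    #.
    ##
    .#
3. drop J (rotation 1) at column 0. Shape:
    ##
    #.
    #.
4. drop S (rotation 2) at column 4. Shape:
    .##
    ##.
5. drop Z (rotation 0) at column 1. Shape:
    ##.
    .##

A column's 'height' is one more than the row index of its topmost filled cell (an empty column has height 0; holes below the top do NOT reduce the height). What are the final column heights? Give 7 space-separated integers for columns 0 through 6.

Answer: 3 5 5 4 4 5 5

Derivation:
Drop 1: Z rot1 at col 4 lands with bottom-row=0; cleared 0 line(s) (total 0); column heights now [0 0 0 0 2 3 0], max=3
Drop 2: S rot1 at col 2 lands with bottom-row=0; cleared 0 line(s) (total 0); column heights now [0 0 3 2 2 3 0], max=3
Drop 3: J rot1 at col 0 lands with bottom-row=0; cleared 0 line(s) (total 0); column heights now [3 3 3 2 2 3 0], max=3
Drop 4: S rot2 at col 4 lands with bottom-row=3; cleared 0 line(s) (total 0); column heights now [3 3 3 2 4 5 5], max=5
Drop 5: Z rot0 at col 1 lands with bottom-row=3; cleared 0 line(s) (total 0); column heights now [3 5 5 4 4 5 5], max=5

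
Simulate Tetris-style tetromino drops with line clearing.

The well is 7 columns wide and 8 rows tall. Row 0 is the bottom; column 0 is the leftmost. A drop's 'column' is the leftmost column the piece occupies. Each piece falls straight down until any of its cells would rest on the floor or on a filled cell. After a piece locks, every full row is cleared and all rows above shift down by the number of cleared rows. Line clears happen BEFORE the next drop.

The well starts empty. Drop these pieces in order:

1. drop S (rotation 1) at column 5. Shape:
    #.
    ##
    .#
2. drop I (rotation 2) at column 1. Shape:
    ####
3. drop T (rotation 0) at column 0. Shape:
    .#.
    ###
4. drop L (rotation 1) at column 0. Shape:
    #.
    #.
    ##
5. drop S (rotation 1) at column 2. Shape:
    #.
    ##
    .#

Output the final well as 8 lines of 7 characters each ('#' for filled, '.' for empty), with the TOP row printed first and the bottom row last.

Answer: .......
.......
#......
#......
###....
.###.#.
####.##
.####.#

Derivation:
Drop 1: S rot1 at col 5 lands with bottom-row=0; cleared 0 line(s) (total 0); column heights now [0 0 0 0 0 3 2], max=3
Drop 2: I rot2 at col 1 lands with bottom-row=0; cleared 0 line(s) (total 0); column heights now [0 1 1 1 1 3 2], max=3
Drop 3: T rot0 at col 0 lands with bottom-row=1; cleared 0 line(s) (total 0); column heights now [2 3 2 1 1 3 2], max=3
Drop 4: L rot1 at col 0 lands with bottom-row=3; cleared 0 line(s) (total 0); column heights now [6 4 2 1 1 3 2], max=6
Drop 5: S rot1 at col 2 lands with bottom-row=1; cleared 0 line(s) (total 0); column heights now [6 4 4 3 1 3 2], max=6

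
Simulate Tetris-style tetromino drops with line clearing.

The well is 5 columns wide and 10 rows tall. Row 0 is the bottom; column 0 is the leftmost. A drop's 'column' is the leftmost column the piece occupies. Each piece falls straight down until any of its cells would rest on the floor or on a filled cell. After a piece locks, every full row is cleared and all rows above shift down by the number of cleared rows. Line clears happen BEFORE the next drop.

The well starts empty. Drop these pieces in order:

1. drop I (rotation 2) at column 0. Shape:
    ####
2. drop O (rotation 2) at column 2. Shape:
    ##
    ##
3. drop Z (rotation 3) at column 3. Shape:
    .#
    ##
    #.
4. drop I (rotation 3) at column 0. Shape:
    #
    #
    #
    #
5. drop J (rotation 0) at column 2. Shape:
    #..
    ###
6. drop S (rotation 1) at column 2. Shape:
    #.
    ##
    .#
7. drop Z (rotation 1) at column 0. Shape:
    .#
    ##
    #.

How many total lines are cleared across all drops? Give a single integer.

Drop 1: I rot2 at col 0 lands with bottom-row=0; cleared 0 line(s) (total 0); column heights now [1 1 1 1 0], max=1
Drop 2: O rot2 at col 2 lands with bottom-row=1; cleared 0 line(s) (total 0); column heights now [1 1 3 3 0], max=3
Drop 3: Z rot3 at col 3 lands with bottom-row=3; cleared 0 line(s) (total 0); column heights now [1 1 3 5 6], max=6
Drop 4: I rot3 at col 0 lands with bottom-row=1; cleared 0 line(s) (total 0); column heights now [5 1 3 5 6], max=6
Drop 5: J rot0 at col 2 lands with bottom-row=6; cleared 0 line(s) (total 0); column heights now [5 1 8 7 7], max=8
Drop 6: S rot1 at col 2 lands with bottom-row=7; cleared 0 line(s) (total 0); column heights now [5 1 10 9 7], max=10
Drop 7: Z rot1 at col 0 lands with bottom-row=5; cleared 1 line(s) (total 1); column heights now [6 7 9 8 6], max=9

Answer: 1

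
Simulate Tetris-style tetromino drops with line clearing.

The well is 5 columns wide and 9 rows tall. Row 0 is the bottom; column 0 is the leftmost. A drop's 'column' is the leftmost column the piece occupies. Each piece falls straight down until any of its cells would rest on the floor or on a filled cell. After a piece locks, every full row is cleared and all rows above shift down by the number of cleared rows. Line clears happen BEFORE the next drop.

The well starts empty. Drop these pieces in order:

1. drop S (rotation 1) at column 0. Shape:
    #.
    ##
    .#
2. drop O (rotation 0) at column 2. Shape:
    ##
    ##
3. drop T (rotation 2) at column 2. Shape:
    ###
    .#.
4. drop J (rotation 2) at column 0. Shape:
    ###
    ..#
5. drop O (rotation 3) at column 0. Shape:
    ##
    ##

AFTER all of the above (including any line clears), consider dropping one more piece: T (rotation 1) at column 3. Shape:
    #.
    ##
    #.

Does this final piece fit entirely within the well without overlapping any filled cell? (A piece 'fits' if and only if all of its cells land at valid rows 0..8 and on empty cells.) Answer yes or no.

Drop 1: S rot1 at col 0 lands with bottom-row=0; cleared 0 line(s) (total 0); column heights now [3 2 0 0 0], max=3
Drop 2: O rot0 at col 2 lands with bottom-row=0; cleared 0 line(s) (total 0); column heights now [3 2 2 2 0], max=3
Drop 3: T rot2 at col 2 lands with bottom-row=2; cleared 0 line(s) (total 0); column heights now [3 2 4 4 4], max=4
Drop 4: J rot2 at col 0 lands with bottom-row=4; cleared 0 line(s) (total 0); column heights now [6 6 6 4 4], max=6
Drop 5: O rot3 at col 0 lands with bottom-row=6; cleared 0 line(s) (total 0); column heights now [8 8 6 4 4], max=8
Test piece T rot1 at col 3 (width 2): heights before test = [8 8 6 4 4]; fits = True

Answer: yes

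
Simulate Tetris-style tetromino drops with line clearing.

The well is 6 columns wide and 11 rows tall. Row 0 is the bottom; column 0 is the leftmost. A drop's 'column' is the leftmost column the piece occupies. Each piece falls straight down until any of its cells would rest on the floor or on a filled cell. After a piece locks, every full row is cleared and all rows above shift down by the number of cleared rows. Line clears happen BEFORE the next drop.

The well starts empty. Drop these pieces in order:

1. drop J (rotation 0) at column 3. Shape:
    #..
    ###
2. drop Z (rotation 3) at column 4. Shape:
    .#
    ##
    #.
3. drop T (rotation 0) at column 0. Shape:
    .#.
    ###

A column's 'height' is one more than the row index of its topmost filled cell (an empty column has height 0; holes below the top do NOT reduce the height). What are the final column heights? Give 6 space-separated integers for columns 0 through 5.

Answer: 0 1 0 1 2 3

Derivation:
Drop 1: J rot0 at col 3 lands with bottom-row=0; cleared 0 line(s) (total 0); column heights now [0 0 0 2 1 1], max=2
Drop 2: Z rot3 at col 4 lands with bottom-row=1; cleared 0 line(s) (total 0); column heights now [0 0 0 2 3 4], max=4
Drop 3: T rot0 at col 0 lands with bottom-row=0; cleared 1 line(s) (total 1); column heights now [0 1 0 1 2 3], max=3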